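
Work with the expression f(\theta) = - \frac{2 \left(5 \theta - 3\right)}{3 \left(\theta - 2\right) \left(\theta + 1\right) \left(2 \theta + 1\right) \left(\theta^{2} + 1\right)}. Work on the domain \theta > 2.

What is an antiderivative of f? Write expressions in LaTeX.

An antiderivative is F(\theta) = - \frac{14 \log{\left(\theta - 2 \right)}}{225} - \frac{88 \log{\left(\theta + \frac{1}{2} \right)}}{75} + \frac{8 \log{\left(\theta + 1 \right)}}{9} + \frac{13 \log{\left(\theta^{2} + 1 \right)}}{75} + \frac{32 \operatorname{atan}{\left(\theta \right)}}{75}.

Factor the denominator (3 \left(\theta - 2\right) \left(\theta + 1\right) \left(2 \theta + 1\right) \left(\theta^{2} + 1\right)) and decompose: f = \frac{2 \left(13 \theta + 16\right)}{75 \left(\theta^{2} + 1\right)} - \frac{176}{75 \left(2 \theta + 1\right)} + \frac{8}{9 \left(\theta + 1\right)} - \frac{14}{225 \left(\theta - 2\right)}; each piece integrates to a log, atan, or power term.
Check: d/d\theta[- \frac{14 \log{\left(\theta - 2 \right)}}{225} - \frac{88 \log{\left(\theta + \frac{1}{2} \right)}}{75} + \frac{8 \log{\left(\theta + 1 \right)}}{9} + \frac{13 \log{\left(\theta^{2} + 1 \right)}}{75} + \frac{32 \operatorname{atan}{\left(\theta \right)}}{75}] = \frac{6 - 10 \theta}{6 \theta^{5} - 3 \theta^{4} - 9 \theta^{3} - 9 \theta^{2} - 15 \theta - 6}, which equals f(\theta).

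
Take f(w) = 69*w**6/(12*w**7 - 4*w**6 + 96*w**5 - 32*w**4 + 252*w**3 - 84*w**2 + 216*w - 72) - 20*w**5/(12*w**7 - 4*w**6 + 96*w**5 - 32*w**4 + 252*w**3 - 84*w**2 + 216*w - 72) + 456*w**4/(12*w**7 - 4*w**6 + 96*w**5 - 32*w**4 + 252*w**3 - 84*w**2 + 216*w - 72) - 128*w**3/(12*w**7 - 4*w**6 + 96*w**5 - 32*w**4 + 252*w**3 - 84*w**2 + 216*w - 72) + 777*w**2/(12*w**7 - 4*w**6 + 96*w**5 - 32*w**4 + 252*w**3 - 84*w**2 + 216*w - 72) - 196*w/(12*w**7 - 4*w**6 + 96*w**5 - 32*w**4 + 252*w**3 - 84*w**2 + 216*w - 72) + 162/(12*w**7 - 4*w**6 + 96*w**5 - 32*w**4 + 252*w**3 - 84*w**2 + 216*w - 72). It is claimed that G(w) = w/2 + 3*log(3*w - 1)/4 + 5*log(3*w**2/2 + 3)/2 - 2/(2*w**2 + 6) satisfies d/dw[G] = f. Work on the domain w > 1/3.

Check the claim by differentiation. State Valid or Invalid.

d/dw[G] = (6*w**7 + 67*w**6 + 28*w**5 + 440*w**4 - 2*w**3 + 735*w**2 - 88*w + 126)/(12*w**7 - 4*w**6 + 96*w**5 - 32*w**4 + 252*w**3 - 84*w**2 + 216*w - 72)
d/dw[G] - f(w) = 1/2 != 0.

Invalid: d/dw[G] - f = 1/2, which is not 0.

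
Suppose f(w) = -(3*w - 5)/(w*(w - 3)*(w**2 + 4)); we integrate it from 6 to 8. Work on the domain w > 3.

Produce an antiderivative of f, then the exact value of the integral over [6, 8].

The denominator factors as w*(w - 3)*(w**2 + 4); partial fractions split f into directly integrable pieces: (27*w + 16)/(52*(w**2 + 4)) - 4/(39*(w - 3)) - 5/(12*w).
F(w) = (-130*log(w) - 32*log(w - 3) + 81*log(w**2 + 4) + 48*atan(w/2))/312 is an antiderivative of f.
Check: d/dw[(-130*log(w) - 32*log(w - 3) + 81*log(w**2 + 4) + 48*atan(w/2))/312] = (5 - 3*w)/(w**4 - 3*w**3 + 4*w**2 - 12*w), which equals f(w).
F(8) = -5*log(8)/12 - 4*log(5)/39 + 2*atan(4)/13 + 27*log(68)/104; F(6) = -5*log(6)/12 - 4*log(3)/39 + 2*atan(3)/13 + 27*log(40)/104.
Integral = F(8) - F(6) = -27*log(40)/104 - 5*log(8)/12 - 2*atan(3)/13 - 4*log(5)/39 + 4*log(3)/39 + 2*atan(4)/13 + 5*log(6)/12 + 27*log(68)/104.

Antiderivative: F(w) = (-130*log(w) - 32*log(w - 3) + 81*log(w**2 + 4) + 48*atan(w/2))/312; value = -27*log(40)/104 - 5*log(8)/12 - 2*atan(3)/13 - 4*log(5)/39 + 4*log(3)/39 + 2*atan(4)/13 + 5*log(6)/12 + 27*log(68)/104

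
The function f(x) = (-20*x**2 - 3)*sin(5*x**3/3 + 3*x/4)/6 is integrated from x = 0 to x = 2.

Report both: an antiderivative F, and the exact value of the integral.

The substitution u = 5*x**3/3 + 3*x/4 works: f is exactly (dF/du)*(du/dx) for that inner function.
F(x) = 2*cos(5*x**3/3 + 3*x/4)/3 is an antiderivative of f.
Check: d/dx[2*cos(5*x**3/3 + 3*x/4)/3] = -10*x**2*sin(5*x**3/3 + 3*x/4)/3 - sin(5*x**3/3 + 3*x/4)/2, which equals f(x).
F(2) = 2*cos(89/6)/3; F(0) = 2/3.
Integral = F(2) - F(0) = -2/3 + 2*cos(89/6)/3.

Antiderivative: F(x) = 2*cos(5*x**3/3 + 3*x/4)/3; value = -2/3 + 2*cos(89/6)/3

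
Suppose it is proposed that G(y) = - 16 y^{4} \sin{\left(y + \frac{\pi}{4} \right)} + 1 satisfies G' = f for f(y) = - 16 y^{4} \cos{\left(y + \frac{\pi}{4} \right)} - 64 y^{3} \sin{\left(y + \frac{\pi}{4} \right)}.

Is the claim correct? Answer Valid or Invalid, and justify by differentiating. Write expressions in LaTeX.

d/dy[G] = - 16 y^{4} \cos{\left(y + \frac{\pi}{4} \right)} - 64 y^{3} \sin{\left(y + \frac{\pi}{4} \right)}
This equals f(y) exactly, so the claim holds.

Valid - the claim checks out under differentiation.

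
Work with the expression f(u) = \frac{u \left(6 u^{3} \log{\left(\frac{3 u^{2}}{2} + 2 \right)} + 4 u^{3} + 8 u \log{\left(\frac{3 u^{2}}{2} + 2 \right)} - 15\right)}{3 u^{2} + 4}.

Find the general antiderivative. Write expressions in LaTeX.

F(u) = - \frac{\left(15 - 4 u^{3}\right) \log{\left(\frac{3 u^{2}}{2} + 2 \right)}}{6} + C

f has the shape v'r + vr' for v = \frac{2 u^{3}}{3} - \frac{5}{2} and r = \log{\left(\frac{3 u^{2}}{2} + 2 \right)} — it is the derivative of the product v*r.
Check: d/du[- \frac{\left(15 - 4 u^{3}\right) \log{\left(\frac{3 u^{2}}{2} + 2 \right)}}{6}] = \frac{6 u^{4} \log{\left(\frac{3 u^{2}}{2} + 2 \right)} + 4 u^{4} + 8 u^{2} \log{\left(\frac{3 u^{2}}{2} + 2 \right)} - 15 u}{3 u^{2} + 4}, which equals f(u).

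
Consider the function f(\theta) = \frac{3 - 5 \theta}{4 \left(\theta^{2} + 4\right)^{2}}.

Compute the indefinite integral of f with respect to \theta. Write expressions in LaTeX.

For F(\theta) to be correct the identity F'(\theta) - f(\theta) = 0 must hold.
Check: d/d\theta[\frac{3 \theta^{2} \operatorname{atan}{\left(\frac{\theta}{2} \right)} + 6 \theta + 12 \operatorname{atan}{\left(\frac{\theta}{2} \right)} + 40}{64 \left(\theta^{2} + 4\right)}] = \frac{3 - 5 \theta}{4 \theta^{4} + 32 \theta^{2} + 64}, which equals f(\theta).

F(\theta) = \frac{3 \theta^{2} \operatorname{atan}{\left(\frac{\theta}{2} \right)} + 6 \theta + 12 \operatorname{atan}{\left(\frac{\theta}{2} \right)} + 40}{64 \left(\theta^{2} + 4\right)} + C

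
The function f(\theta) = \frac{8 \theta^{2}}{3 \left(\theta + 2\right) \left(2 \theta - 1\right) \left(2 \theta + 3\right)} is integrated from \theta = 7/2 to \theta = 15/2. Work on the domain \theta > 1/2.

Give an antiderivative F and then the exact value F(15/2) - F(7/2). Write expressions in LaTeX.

The denominator factors as 3 \left(\theta + 2\right) \left(2 \theta - 1\right) \left(2 \theta + 3\right); partial fractions split f into directly integrable pieces: - \frac{3}{2 \theta + 3} + \frac{1}{15 \left(2 \theta - 1\right)} + \frac{32}{15 \left(\theta + 2\right)}.
F(\theta) = \frac{\log{\left(\theta - \frac{1}{2} \right)}}{30} - \frac{3 \log{\left(\theta + \frac{3}{2} \right)}}{2} + \frac{32 \log{\left(\theta + 2 \right)}}{15} is an antiderivative of f.
Check: d/d\theta[\frac{\log{\left(\theta - \frac{1}{2} \right)}}{30} - \frac{3 \log{\left(\theta + \frac{3}{2} \right)}}{2} + \frac{32 \log{\left(\theta + 2 \right)}}{15}] = \frac{8 \theta^{2}}{12 \theta^{3} + 36 \theta^{2} + 15 \theta - 18}, which equals f(\theta).
F(15/2) = - \frac{3 \log{\left(9 \right)}}{2} + \frac{\log{\left(7 \right)}}{30} + \frac{32 \log{\left(\frac{19}{2} \right)}}{15}; F(7/2) = - \frac{3 \log{\left(5 \right)}}{2} + \frac{\log{\left(3 \right)}}{30} + \frac{32 \log{\left(\frac{11}{2} \right)}}{15}.
Integral = F(15/2) - F(7/2) = - \frac{32 \log{\left(\frac{11}{2} \right)}}{15} - \frac{3 \log{\left(9 \right)}}{2} - \frac{\log{\left(3 \right)}}{30} + \frac{\log{\left(7 \right)}}{30} + \frac{3 \log{\left(5 \right)}}{2} + \frac{32 \log{\left(\frac{19}{2} \right)}}{15}.

Antiderivative: F(\theta) = \frac{\log{\left(\theta - \frac{1}{2} \right)}}{30} - \frac{3 \log{\left(\theta + \frac{3}{2} \right)}}{2} + \frac{32 \log{\left(\theta + 2 \right)}}{15}; value = - \frac{32 \log{\left(\frac{11}{2} \right)}}{15} - \frac{3 \log{\left(9 \right)}}{2} - \frac{\log{\left(3 \right)}}{30} + \frac{\log{\left(7 \right)}}{30} + \frac{3 \log{\left(5 \right)}}{2} + \frac{32 \log{\left(\frac{19}{2} \right)}}{15}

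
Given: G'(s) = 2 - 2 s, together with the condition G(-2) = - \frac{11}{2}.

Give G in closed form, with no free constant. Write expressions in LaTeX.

G(s) = \frac{- 2 s^{2} + 4 s + 5}{2}

Recover the given G'(s) by differentiating a candidate G(s); any mismatch rules it out.
A general antiderivative is - s^{2} + 2 s + \frac{3}{2} + C.
The condition gives C = - \frac{11}{2} - (- \frac{13}{2}) = 1.
So G(s) = \frac{- 2 s^{2} + 4 s + 5}{2}.
Check: d/ds[\frac{- 2 s^{2} + 4 s + 5}{2}] = 2 - 2 s = G'(s).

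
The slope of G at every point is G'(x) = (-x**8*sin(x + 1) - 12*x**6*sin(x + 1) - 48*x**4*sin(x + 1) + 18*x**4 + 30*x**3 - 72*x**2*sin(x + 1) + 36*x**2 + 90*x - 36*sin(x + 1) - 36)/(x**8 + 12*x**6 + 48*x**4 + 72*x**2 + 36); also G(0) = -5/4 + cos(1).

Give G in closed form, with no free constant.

A candidate passes only if d/dx[G] lands on the given G'(x) exactly.
A general antiderivative is (-2*x - 5/2)/(x**4/3 + 2*x**2 + 2) + cos(x + 1) + C.
The condition gives C = -5/4 + cos(1) - (-5/4 + cos(1)) = 0.
So G(x) = -2*x/(x**4/3 + 2*x**2 + 2) + cos(x + 1) - 5/(2*x**4/3 + 4*x**2 + 4).
Check: d/dx[-2*x/(x**4/3 + 2*x**2 + 2) + cos(x + 1) - 5/(2*x**4/3 + 4*x**2 + 4)] = (-x**8*sin(x + 1) - 12*x**6*sin(x + 1) - 48*x**4*sin(x + 1) + 18*x**4 + 30*x**3 - 72*x**2*sin(x + 1) + 36*x**2 + 90*x - 36*sin(x + 1) - 36)/(x**8 + 12*x**6 + 48*x**4 + 72*x**2 + 36) = G'(x).

G(x) = -2*x/(x**4/3 + 2*x**2 + 2) + cos(x + 1) - 5/(2*x**4/3 + 4*x**2 + 4)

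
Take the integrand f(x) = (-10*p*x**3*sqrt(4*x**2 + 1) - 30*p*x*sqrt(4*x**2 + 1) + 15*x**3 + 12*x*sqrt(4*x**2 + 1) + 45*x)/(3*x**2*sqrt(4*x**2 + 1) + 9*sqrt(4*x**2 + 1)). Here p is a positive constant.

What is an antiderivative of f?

An antiderivative is F(x) = -5*p*x**2/3 + 5*sqrt(4*x**2 + 1)/4 + 2*log(x**2 + 3).

An antiderivative F(x) passes only if d/dx[F] lands on f(x) exactly.
Check: d/dx[-5*p*x**2/3 + 5*sqrt(4*x**2 + 1)/4 + 2*log(x**2 + 3)] = (-10*p*x**3*sqrt(4*x**2 + 1) - 30*p*x*sqrt(4*x**2 + 1) + 15*x**3 + 12*x*sqrt(4*x**2 + 1) + 45*x)/(3*x**2*sqrt(4*x**2 + 1) + 9*sqrt(4*x**2 + 1)) = f(x).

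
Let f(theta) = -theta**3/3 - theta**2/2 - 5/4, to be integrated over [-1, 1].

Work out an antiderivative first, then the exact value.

Antiderivative: F(theta) = theta*(-theta**3 - 2*theta**2 - 15)/12; value = -17/6

The integrand splits into summands that can be handled one at a time.
F(theta) = theta*(-theta**3 - 2*theta**2 - 15)/12 is an antiderivative of f.
Check: d/dtheta[theta*(-theta**3 - 2*theta**2 - 15)/12] = -theta**3/3 - theta**2/2 - 5/4 = f(theta).
F(1) = -3/2; F(-1) = 4/3.
Integral = F(1) - F(-1) = -17/6.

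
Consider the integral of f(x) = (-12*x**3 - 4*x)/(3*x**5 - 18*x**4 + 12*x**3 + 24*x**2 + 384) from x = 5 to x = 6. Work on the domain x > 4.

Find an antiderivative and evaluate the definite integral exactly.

Antiderivative: F(x) = (-2036*x*log(x - 4) + 650*x*log(x + 2) + 693*x*log(x**2 + 4) - 198*x*atan(x/2) + 8144*log(x - 4) - 2600*log(x + 2) - 2772*log(x**2 + 4) + 792*atan(x/2) + 11760)/(5400*x - 21600); value = -49/45 - 77*log(29)/600 - 509*log(2)/1350 - 13*log(7)/108 - 11*atan(3)/300 + 11*atan(5/2)/300 + 13*log(8)/108 + 77*log(40)/600

The denominator factors as 3*(x - 4)**2*(x + 2)*(x**2 + 4); partial fractions split f into directly integrable pieces: 11*(7*x - 2)/(300*(x**2 + 4)) + 13/(108*(x + 2)) - 509/(1350*(x - 4)) - 98/(45*(x - 4)**2).
F(x) = (-2036*x*log(x - 4) + 650*x*log(x + 2) + 693*x*log(x**2 + 4) - 198*x*atan(x/2) + 8144*log(x - 4) - 2600*log(x + 2) - 2772*log(x**2 + 4) + 792*atan(x/2) + 11760)/(5400*x - 21600) is an antiderivative of f.
Check: d/dx[(-2036*x*log(x - 4) + 650*x*log(x + 2) + 693*x*log(x**2 + 4) - 198*x*atan(x/2) + 8144*log(x - 4) - 2600*log(x + 2) - 2772*log(x**2 + 4) + 792*atan(x/2) + 11760)/(5400*x - 21600)] = (-12*x**3 - 4*x)/(3*x**5 - 18*x**4 + 12*x**3 + 24*x**2 + 384) = f(x).
F(6) = -509*log(2)/1350 - 11*atan(3)/300 + 13*log(8)/108 + 77*log(40)/600 + 49/45; F(5) = -11*atan(5/2)/300 + 13*log(7)/108 + 77*log(29)/600 + 98/45.
Integral = F(6) - F(5) = -49/45 - 77*log(29)/600 - 509*log(2)/1350 - 13*log(7)/108 - 11*atan(3)/300 + 11*atan(5/2)/300 + 13*log(8)/108 + 77*log(40)/600.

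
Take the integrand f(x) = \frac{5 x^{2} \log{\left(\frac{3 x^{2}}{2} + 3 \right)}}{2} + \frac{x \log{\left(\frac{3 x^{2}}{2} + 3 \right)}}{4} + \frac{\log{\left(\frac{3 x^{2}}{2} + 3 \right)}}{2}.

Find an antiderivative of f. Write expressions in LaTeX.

The integrand splits into summands that can be handled one at a time.
Check: d/dx[\frac{- 40 x^{3} - 9 x^{2} + 3 x \left(20 x^{2} + 3 x + 12\right) \log{\left(\frac{3 x^{2}}{2} + 3 \right)} + 168 x + 18 \log{\left(x^{2} + 2 \right)} - 168 \sqrt{2} \operatorname{atan}{\left(\frac{\sqrt{2} x}{2} \right)}}{72}] = \frac{5 x^{2} \log{\left(\frac{x^{2}}{2} + 1 \right)}}{2} + \frac{5 x^{2} \log{\left(3 \right)}}{2} + \frac{x \log{\left(\frac{x^{2}}{2} + 1 \right)}}{4} + \frac{x \log{\left(3 \right)}}{4} + \frac{\log{\left(\frac{x^{2}}{2} + 1 \right)}}{2} + \frac{\log{\left(3 \right)}}{2}, which equals f(x).

An antiderivative is F(x) = \frac{- 40 x^{3} - 9 x^{2} + 3 x \left(20 x^{2} + 3 x + 12\right) \log{\left(\frac{3 x^{2}}{2} + 3 \right)} + 168 x + 18 \log{\left(x^{2} + 2 \right)} - 168 \sqrt{2} \operatorname{atan}{\left(\frac{\sqrt{2} x}{2} \right)}}{72}.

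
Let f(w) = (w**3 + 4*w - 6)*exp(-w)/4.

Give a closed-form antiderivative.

Recognize the product-rule pattern: f = u'v + uv' with u = -w**3/4 - 3*w**2/4 - 5*w/2 - 1, v = exp(-w), so integration by parts undoes it.
Check: d/dw[-w**3*exp(-w)/4 - 3*w**2*exp(-w)/4 - 5*w*exp(-w)/2 - exp(-w)] = (w**3 + 4*w - 6)*exp(-w)/4 = f(w).

An antiderivative is F(w) = -w**3*exp(-w)/4 - 3*w**2*exp(-w)/4 - 5*w*exp(-w)/2 - exp(-w).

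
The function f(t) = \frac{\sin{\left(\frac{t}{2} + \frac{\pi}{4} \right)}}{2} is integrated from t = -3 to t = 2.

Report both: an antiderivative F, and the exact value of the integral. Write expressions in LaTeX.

Antiderivative: F(t) = - \cos{\left(\frac{t}{2} + \frac{\pi}{4} \right)}; value = - \cos{\left(\frac{\pi}{4} + 1 \right)} + \sin{\left(\frac{\pi}{4} + \frac{3}{2} \right)}

For F(t) to be correct the identity F'(t) - f(t) = 0 must hold.
F(t) = - \cos{\left(\frac{t}{2} + \frac{\pi}{4} \right)} is an antiderivative of f.
Check: d/dt[- \cos{\left(\frac{t}{2} + \frac{\pi}{4} \right)}] = \frac{\sin{\left(\frac{t}{2} + \frac{\pi}{4} \right)}}{2} = f(t).
F(2) = - \cos{\left(\frac{\pi}{4} + 1 \right)}; F(-3) = - \sin{\left(\frac{\pi}{4} + \frac{3}{2} \right)}.
Integral = F(2) - F(-3) = - \cos{\left(\frac{\pi}{4} + 1 \right)} + \sin{\left(\frac{\pi}{4} + \frac{3}{2} \right)}.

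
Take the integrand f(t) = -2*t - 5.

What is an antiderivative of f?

An antiderivative is F(t) = (-3*t**2 - 15*t + 5)/3.

A candidate is checked by its d/dt: the result must match f(t).
Check: d/dt[(-3*t**2 - 15*t + 5)/3] = -2*t - 5 = f(t).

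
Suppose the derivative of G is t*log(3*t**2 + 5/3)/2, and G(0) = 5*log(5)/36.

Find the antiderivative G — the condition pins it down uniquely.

G(t) = t**2*log(3*t**2 + 5/3)/4 - t**2/4 + 5*log(9*t**2 + 5)/36

Since d/dt undoes antidifferentiation here, G(t) must give back the stated G'(t).
A general antiderivative is t**2*log(3*t**2 + 5/3)/4 - t**2/4 + 5*log(9*t**2 + 5)/36 + C.
The condition gives C = 5*log(5)/36 - (5*log(5)/36) = 0.
So G(t) = t**2*log(3*t**2 + 5/3)/4 - t**2/4 + 5*log(9*t**2 + 5)/36.
Check: d/dt[t**2*log(3*t**2 + 5/3)/4 - t**2/4 + 5*log(9*t**2 + 5)/36] = t*log(3*t**2 + 5/3)/2 = G'(t).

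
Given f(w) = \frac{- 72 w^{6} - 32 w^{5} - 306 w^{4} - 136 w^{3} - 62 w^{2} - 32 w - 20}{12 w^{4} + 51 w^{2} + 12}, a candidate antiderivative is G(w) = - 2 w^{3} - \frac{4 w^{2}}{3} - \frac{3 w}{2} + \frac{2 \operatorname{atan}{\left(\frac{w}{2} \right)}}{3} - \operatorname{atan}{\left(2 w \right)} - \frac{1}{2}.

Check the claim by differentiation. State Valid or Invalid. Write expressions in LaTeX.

Invalid: d/dw[G] - f = - \frac{3}{2}, which is not 0.

d/dw[G] = \frac{- 144 w^{6} - 64 w^{5} - 648 w^{4} - 272 w^{3} - 277 w^{2} - 64 w - 76}{24 w^{4} + 102 w^{2} + 24}
d/dw[G] - f(w) = - \frac{3}{2} != 0.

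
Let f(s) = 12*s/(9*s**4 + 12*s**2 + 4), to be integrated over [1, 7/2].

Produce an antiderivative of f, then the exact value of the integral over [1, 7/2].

Antiderivative: F(s) = -2/(3*s**2 + 2); value = 54/155

The substitution u = 3*s**2 + 2 works: f is exactly (dF/du)*(du/ds) for that inner function.
F(s) = -2/(3*s**2 + 2) is an antiderivative of f.
Check: d/ds[-2/(3*s**2 + 2)] = 12*s/(9*s**4 + 12*s**2 + 4) = f(s).
F(7/2) = -8/155; F(1) = -2/5.
Integral = F(7/2) - F(1) = 54/155.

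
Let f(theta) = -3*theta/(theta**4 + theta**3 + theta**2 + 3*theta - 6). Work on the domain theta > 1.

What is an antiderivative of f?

An antiderivative is F(theta) = (-14*log(theta - 1) - 16*log(theta + 2) + 15*log(theta**2 + 3) - 6*sqrt(3)*atan(sqrt(3)*theta/3))/56.

Factor the denominator ((theta - 1)*(theta + 2)*(theta**2 + 3)) and decompose: f = 3*(5*theta - 3)/(28*(theta**2 + 3)) - 2/(7*(theta + 2)) - 1/(4*(theta - 1)); each piece integrates to a log, atan, or power term.
Check: d/dtheta[(-14*log(theta - 1) - 16*log(theta + 2) + 15*log(theta**2 + 3) - 6*sqrt(3)*atan(sqrt(3)*theta/3))/56] = -3*theta/(theta**4 + theta**3 + theta**2 + 3*theta - 6) = f(theta).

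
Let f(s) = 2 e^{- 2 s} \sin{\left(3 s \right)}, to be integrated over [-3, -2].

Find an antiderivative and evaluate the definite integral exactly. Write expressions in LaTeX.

Since d/ds undoes antidifferentiation here, F'(s) = f(s) is required of F(s).
F(s) = - \frac{4 e^{- 2 s} \sin{\left(3 s \right)}}{13} - \frac{6 e^{- 2 s} \cos{\left(3 s \right)}}{13} is an antiderivative of f.
Check: d/ds[- \frac{4 e^{- 2 s} \sin{\left(3 s \right)}}{13} - \frac{6 e^{- 2 s} \cos{\left(3 s \right)}}{13}] = 2 e^{- 2 s} \sin{\left(3 s \right)} = f(s).
F(-2) = - \frac{6 e^{4} \cos{\left(6 \right)}}{13} + \frac{4 e^{4} \sin{\left(6 \right)}}{13}; F(-3) = \frac{4 e^{6} \sin{\left(9 \right)}}{13} - \frac{6 e^{6} \cos{\left(9 \right)}}{13}.
Integral = F(-2) - F(-3) = \frac{6 e^{6} \cos{\left(9 \right)}}{13} - \frac{4 e^{6} \sin{\left(9 \right)}}{13} - \frac{6 e^{4} \cos{\left(6 \right)}}{13} + \frac{4 e^{4} \sin{\left(6 \right)}}{13}.

Antiderivative: F(s) = - \frac{4 e^{- 2 s} \sin{\left(3 s \right)}}{13} - \frac{6 e^{- 2 s} \cos{\left(3 s \right)}}{13}; value = \frac{6 e^{6} \cos{\left(9 \right)}}{13} - \frac{4 e^{6} \sin{\left(9 \right)}}{13} - \frac{6 e^{4} \cos{\left(6 \right)}}{13} + \frac{4 e^{4} \sin{\left(6 \right)}}{13}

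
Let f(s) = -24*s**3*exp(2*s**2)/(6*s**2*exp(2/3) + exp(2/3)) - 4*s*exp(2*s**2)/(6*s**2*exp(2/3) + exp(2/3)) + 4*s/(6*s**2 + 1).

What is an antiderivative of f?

An antiderivative is F(s) = -exp(2*s**2 - 2/3) + log(4*s**2 + 2/3)/3.

The integrand splits into summands that can be handled one at a time.
Check: d/ds[-exp(2*s**2 - 2/3) + log(4*s**2 + 2/3)/3] = (-24*s**3*exp(-2/3)*exp(2*s**2) - 4*s*exp(-2/3)*exp(2*s**2) + 4*s)/(6*s**2 + 1), which equals f(s).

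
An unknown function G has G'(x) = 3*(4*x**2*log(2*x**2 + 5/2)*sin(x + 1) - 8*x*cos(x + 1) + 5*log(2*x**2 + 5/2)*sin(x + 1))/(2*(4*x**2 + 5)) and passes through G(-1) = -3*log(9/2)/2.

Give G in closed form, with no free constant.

G'(x) has the shape u'v + uv' for u = -3*cos(x + 1)/2 and v = log(2*x**2 + 5/2) — it is the derivative of the product u*v.
A general antiderivative is -3*log(2*x**2 + 5/2)*cos(x + 1)/2 + C.
The condition gives C = -3*log(9/2)/2 - (-3*log(9/2)/2) = 0.
So G(x) = -3*log(2*x**2 + 5/2)*cos(x + 1)/2.
Check: d/dx[-3*log(2*x**2 + 5/2)*cos(x + 1)/2] = (12*x**2*log(2*x**2 + 5/2)*sin(x + 1) - 24*x*cos(x + 1) + 15*log(2*x**2 + 5/2)*sin(x + 1))/(8*x**2 + 10), which equals G'(x).

G(x) = -3*log(2*x**2 + 5/2)*cos(x + 1)/2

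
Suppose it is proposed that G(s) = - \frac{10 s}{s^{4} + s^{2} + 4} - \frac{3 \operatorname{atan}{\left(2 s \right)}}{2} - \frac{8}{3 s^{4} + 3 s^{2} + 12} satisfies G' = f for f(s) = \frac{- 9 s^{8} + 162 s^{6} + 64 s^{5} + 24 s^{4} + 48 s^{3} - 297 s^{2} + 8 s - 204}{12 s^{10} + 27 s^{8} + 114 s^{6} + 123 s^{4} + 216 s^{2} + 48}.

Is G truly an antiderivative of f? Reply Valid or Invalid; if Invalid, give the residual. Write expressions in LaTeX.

d/ds[G] = \frac{- 9 s^{8} + 342 s^{6} + 128 s^{5} + 129 s^{4} + 96 s^{3} - 522 s^{2} + 16 s - 264}{12 s^{10} + 27 s^{8} + 114 s^{6} + 123 s^{4} + 216 s^{2} + 48}
d/ds[G] - f(s) = \frac{45 s^{4} + 16 s^{3} + 15 s^{2} + 8 s - 60}{3 s^{8} + 6 s^{6} + 27 s^{4} + 24 s^{2} + 48} != 0.

Invalid: d/ds[G] - f = \frac{45 s^{4} + 16 s^{3} + 15 s^{2} + 8 s - 60}{3 s^{8} + 6 s^{6} + 27 s^{4} + 24 s^{2} + 48}, which is not 0.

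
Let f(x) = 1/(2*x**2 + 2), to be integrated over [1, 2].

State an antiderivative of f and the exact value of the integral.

Differentiate the proposed F(x) back; it has to land on f(x) exactly.
F(x) = atan(x)/2 is an antiderivative of f.
Check: d/dx[atan(x)/2] = 1/(2*x**2 + 2) = f(x).
F(2) = atan(2)/2; F(1) = pi/8.
Integral = F(2) - F(1) = -pi/8 + atan(2)/2.

Antiderivative: F(x) = atan(x)/2; value = -pi/8 + atan(2)/2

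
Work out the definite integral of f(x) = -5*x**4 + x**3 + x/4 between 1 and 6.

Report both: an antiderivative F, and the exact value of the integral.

Antiderivative: F(x) = x**2*(-8*x**3 + 2*x**2 + 1)/8; value = -59575/8

The integrand splits into summands that can be handled one at a time.
F(x) = x**2*(-8*x**3 + 2*x**2 + 1)/8 is an antiderivative of f.
Check: d/dx[x**2*(-8*x**3 + 2*x**2 + 1)/8] = -5*x**4 + x**3 + x/4 = f(x).
F(6) = -14895/2; F(1) = -5/8.
Integral = F(6) - F(1) = -59575/8.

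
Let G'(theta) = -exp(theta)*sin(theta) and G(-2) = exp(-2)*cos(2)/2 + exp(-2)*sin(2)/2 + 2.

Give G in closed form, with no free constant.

G(theta) = -exp(theta)*sin(theta)/2 + exp(theta)*cos(theta)/2 + 2

The proposed G(theta) is checked by its d/dtheta: the result must match the given G'(theta).
A general antiderivative is -exp(theta)*sin(theta)/2 + exp(theta)*cos(theta)/2 + C.
The condition gives C = exp(-2)*cos(2)/2 + exp(-2)*sin(2)/2 + 2 - (exp(-2)*cos(2)/2 + exp(-2)*sin(2)/2) = 2.
So G(theta) = -exp(theta)*sin(theta)/2 + exp(theta)*cos(theta)/2 + 2.
Check: d/dtheta[-exp(theta)*sin(theta)/2 + exp(theta)*cos(theta)/2 + 2] = -exp(theta)*sin(theta) = G'(theta).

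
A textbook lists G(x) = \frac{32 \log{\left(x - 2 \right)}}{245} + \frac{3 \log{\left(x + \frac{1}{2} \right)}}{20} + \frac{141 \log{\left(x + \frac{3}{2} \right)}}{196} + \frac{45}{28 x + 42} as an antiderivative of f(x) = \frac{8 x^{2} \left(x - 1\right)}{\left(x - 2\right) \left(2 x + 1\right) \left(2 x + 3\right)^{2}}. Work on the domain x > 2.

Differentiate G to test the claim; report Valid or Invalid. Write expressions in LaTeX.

Valid: G'(x) = f(x).

d/dx[G] = \frac{8 x^{3} - 8 x^{2}}{8 x^{4} + 12 x^{3} - 26 x^{2} - 51 x - 18}
This equals f(x) exactly, so the claim holds.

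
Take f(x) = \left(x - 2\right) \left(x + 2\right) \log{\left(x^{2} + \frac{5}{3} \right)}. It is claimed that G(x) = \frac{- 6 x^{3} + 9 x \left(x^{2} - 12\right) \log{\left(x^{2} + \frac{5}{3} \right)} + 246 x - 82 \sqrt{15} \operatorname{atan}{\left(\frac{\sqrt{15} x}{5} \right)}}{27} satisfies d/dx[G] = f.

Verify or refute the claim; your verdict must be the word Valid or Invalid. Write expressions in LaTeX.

Valid - the claim checks out under differentiation.

d/dx[G] = x^{2} \log{\left(x^{2} + \frac{5}{3} \right)} - 4 \log{\left(x^{2} + \frac{5}{3} \right)}
This equals f(x) exactly, so the claim holds.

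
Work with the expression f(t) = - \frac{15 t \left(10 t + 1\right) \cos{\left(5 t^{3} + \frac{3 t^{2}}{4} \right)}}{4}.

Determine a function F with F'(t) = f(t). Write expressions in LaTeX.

f matches the chain-rule pattern g'(h)*h' with inner function h(t) = 5 t^{3} + \frac{3 t^{2}}{4}; substituting u = h(t) collapses the integral.
Check: d/dt[- \frac{5 \sin{\left(5 t^{3} + \frac{3 t^{2}}{4} \right)}}{2}] = - \frac{75 t^{2} \cos{\left(5 t^{3} + \frac{3 t^{2}}{4} \right)}}{2} - \frac{15 t \cos{\left(5 t^{3} + \frac{3 t^{2}}{4} \right)}}{4}, which equals f(t).

An antiderivative is F(t) = - \frac{5 \sin{\left(5 t^{3} + \frac{3 t^{2}}{4} \right)}}{2}.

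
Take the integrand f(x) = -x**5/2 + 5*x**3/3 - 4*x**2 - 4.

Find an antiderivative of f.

An antiderivative is F(x) = -x**6/12 + 5*x**4/12 - 4*x**3/3 - 4*x.

Integrate term by term and add the pieces.
Check: d/dx[-x**6/12 + 5*x**4/12 - 4*x**3/3 - 4*x] = -x**5/2 + 5*x**3/3 - 4*x**2 - 4 = f(x).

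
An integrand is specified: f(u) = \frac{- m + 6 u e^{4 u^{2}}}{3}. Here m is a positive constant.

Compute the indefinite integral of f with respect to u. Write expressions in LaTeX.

F(u) = - \frac{4 m u - 3 e^{4 u^{2}}}{12} + C

Recover f(u) by differentiating a candidate F(u); any mismatch rules it out.
Check: d/du[- \frac{4 m u - 3 e^{4 u^{2}}}{12}] = - \frac{m}{3} + 2 u e^{4 u^{2}}, which equals f(u).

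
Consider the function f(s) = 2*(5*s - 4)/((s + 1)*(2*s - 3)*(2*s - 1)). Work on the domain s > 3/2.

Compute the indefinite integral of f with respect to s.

F(s) = 7*log(s - 3/2)/10 + log(s - 1/2)/2 - 6*log(s + 1)/5 + C

Factor the denominator ((s + 1)*(2*s - 3)*(2*s - 1)) and decompose: f = 1/(2*s - 1) + 7/(5*(2*s - 3)) - 6/(5*(s + 1)); each piece integrates to a log, atan, or power term.
Check: d/ds[7*log(s - 3/2)/10 + log(s - 1/2)/2 - 6*log(s + 1)/5] = (10*s - 8)/(4*s**3 - 4*s**2 - 5*s + 3), which equals f(s).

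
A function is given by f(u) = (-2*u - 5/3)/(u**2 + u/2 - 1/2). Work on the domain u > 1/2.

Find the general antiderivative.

Factor the denominator (3*(u + 1)*(2*u - 1)) and decompose: f = -32/(9*(2*u - 1)) - 2/(9*(u + 1)); each piece integrates to a log, atan, or power term.
Check: d/du[-16*log(u - 1/2)/9 - 2*log(u + 1)/9] = (-12*u - 10)/(6*u**2 + 3*u - 3), which equals f(u).

F(u) = -16*log(u - 1/2)/9 - 2*log(u + 1)/9 + C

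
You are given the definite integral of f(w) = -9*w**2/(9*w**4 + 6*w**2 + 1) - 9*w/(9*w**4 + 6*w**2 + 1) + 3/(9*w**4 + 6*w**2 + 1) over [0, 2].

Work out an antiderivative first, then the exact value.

f has the shape u'v + uv' for u = 1/(w**2 + 1/3) and v = w + 1/2 — it is the derivative of the product u*v.
F(w) = (w + 1/2)/(w**2 + 1/3) is an antiderivative of f.
Check: d/dw[(w + 1/2)/(w**2 + 1/3)] = (-9*w**2 - 9*w + 3)/(9*w**4 + 6*w**2 + 1), which equals f(w).
F(2) = 15/26; F(0) = 3/2.
Integral = F(2) - F(0) = -12/13.

Antiderivative: F(w) = (w + 1/2)/(w**2 + 1/3); value = -12/13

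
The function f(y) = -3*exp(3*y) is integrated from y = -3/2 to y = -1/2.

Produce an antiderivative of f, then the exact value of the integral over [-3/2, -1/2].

Antiderivative: F(y) = -exp(3*y); value = -exp(-3/2) + exp(-9/2)

Recover f(y) by differentiating a candidate F(y); any mismatch rules it out.
F(y) = -exp(3*y) is an antiderivative of f.
Check: d/dy[-exp(3*y)] = -3*exp(3*y) = f(y).
F(-1/2) = -exp(-3/2); F(-3/2) = -exp(-9/2).
Integral = F(-1/2) - F(-3/2) = -exp(-3/2) + exp(-9/2).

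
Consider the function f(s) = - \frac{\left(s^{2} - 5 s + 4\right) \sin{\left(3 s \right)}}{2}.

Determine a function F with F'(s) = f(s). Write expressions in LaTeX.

An antiderivative is F(s) = \frac{s^{2} \cos{\left(3 s \right)}}{6} - \frac{s \sin{\left(3 s \right)}}{9} - \frac{5 s \cos{\left(3 s \right)}}{6} + \frac{5 \sin{\left(3 s \right)}}{18} + \frac{17 \cos{\left(3 s \right)}}{27}.

A first test for any F(s): its s-derivative must equal f(s) identically.
Check: d/ds[\frac{s^{2} \cos{\left(3 s \right)}}{6} - \frac{s \sin{\left(3 s \right)}}{9} - \frac{5 s \cos{\left(3 s \right)}}{6} + \frac{5 \sin{\left(3 s \right)}}{18} + \frac{17 \cos{\left(3 s \right)}}{27}] = - \frac{s^{2} \sin{\left(3 s \right)}}{2} + \frac{5 s \sin{\left(3 s \right)}}{2} - 2 \sin{\left(3 s \right)}, which equals f(s).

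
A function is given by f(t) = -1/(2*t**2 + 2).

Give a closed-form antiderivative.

A candidate is checked by its d/dt: the result must match f(t).
Check: d/dt[-atan(t)/2] = -1/(2*t**2 + 2) = f(t).

An antiderivative is F(t) = -atan(t)/2.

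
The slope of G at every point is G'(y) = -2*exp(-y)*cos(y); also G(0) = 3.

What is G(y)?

For G(y) to be correct, d/dy[G] must agree with the stated G'(y) identically.
A general antiderivative is -exp(-y)*sin(y) + exp(-y)*cos(y) + C.
The condition gives C = 3 - (1) = 2.
So G(y) = (2*exp(y) - sin(y) + cos(y))*exp(-y).
Check: d/dy[(2*exp(y) - sin(y) + cos(y))*exp(-y)] = -2*exp(-y)*cos(y) = G'(y).

G(y) = (2*exp(y) - sin(y) + cos(y))*exp(-y)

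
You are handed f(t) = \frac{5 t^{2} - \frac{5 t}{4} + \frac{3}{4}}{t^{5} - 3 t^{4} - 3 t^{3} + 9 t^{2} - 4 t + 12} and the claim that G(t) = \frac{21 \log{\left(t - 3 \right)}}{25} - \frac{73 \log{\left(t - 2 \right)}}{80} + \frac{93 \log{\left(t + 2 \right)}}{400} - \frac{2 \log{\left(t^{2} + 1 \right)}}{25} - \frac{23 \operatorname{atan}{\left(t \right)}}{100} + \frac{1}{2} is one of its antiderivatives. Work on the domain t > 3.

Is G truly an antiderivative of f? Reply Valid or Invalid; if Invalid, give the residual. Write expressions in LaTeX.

d/dt[G] = \frac{20 t^{2} - 5 t + 3}{4 t^{5} - 12 t^{4} - 12 t^{3} + 36 t^{2} - 16 t + 48}
This equals f(t) exactly, so the claim holds.

Valid: G'(t) = f(t).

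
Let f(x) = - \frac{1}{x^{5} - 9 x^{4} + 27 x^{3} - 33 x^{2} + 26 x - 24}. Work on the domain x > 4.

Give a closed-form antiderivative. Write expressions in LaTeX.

The denominator factors as \left(x - 4\right) \left(x - 3\right) \left(x - 2\right) \left(x^{2} + 1\right); partial fractions split f into directly integrable pieces: \frac{5 x + 3}{170 \left(x^{2} + 1\right)} - \frac{1}{10 \left(x - 2\right)} + \frac{1}{10 \left(x - 3\right)} - \frac{1}{34 \left(x - 4\right)}.
Check: d/dx[- \frac{\log{\left(x - 4 \right)}}{34} + \frac{\log{\left(x - 3 \right)}}{10} - \frac{\log{\left(x - 2 \right)}}{10} + \frac{\log{\left(x^{2} + 1 \right)}}{68} + \frac{3 \operatorname{atan}{\left(x \right)}}{170}] = - \frac{1}{x^{5} - 9 x^{4} + 27 x^{3} - 33 x^{2} + 26 x - 24} = f(x).

An antiderivative is F(x) = - \frac{\log{\left(x - 4 \right)}}{34} + \frac{\log{\left(x - 3 \right)}}{10} - \frac{\log{\left(x - 2 \right)}}{10} + \frac{\log{\left(x^{2} + 1 \right)}}{68} + \frac{3 \operatorname{atan}{\left(x \right)}}{170}.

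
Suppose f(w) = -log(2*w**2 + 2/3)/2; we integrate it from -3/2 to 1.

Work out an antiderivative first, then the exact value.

Recover f(w) by differentiating a candidate F(w); any mismatch rules it out.
F(w) = -w*log(2*w**2 + 2/3)/2 + w - sqrt(3)*atan(sqrt(3)*w)/3 is an antiderivative of f.
Check: d/dw[-w*log(2*w**2 + 2/3)/2 + w - sqrt(3)*atan(sqrt(3)*w)/3] = -log(w**2 + 1/3)/2 - log(2)/2, which equals f(w).
F(1) = -sqrt(3)*pi/9 - log(8/3)/2 + 1; F(-3/2) = -3/2 + sqrt(3)*atan(3*sqrt(3)/2)/3 + 3*log(31/6)/4.
Integral = F(1) - F(-3/2) = -3*log(31/6)/4 - sqrt(3)*atan(3*sqrt(3)/2)/3 - sqrt(3)*pi/9 - log(8/3)/2 + 5/2.

Antiderivative: F(w) = -w*log(2*w**2 + 2/3)/2 + w - sqrt(3)*atan(sqrt(3)*w)/3; value = -3*log(31/6)/4 - sqrt(3)*atan(3*sqrt(3)/2)/3 - sqrt(3)*pi/9 - log(8/3)/2 + 5/2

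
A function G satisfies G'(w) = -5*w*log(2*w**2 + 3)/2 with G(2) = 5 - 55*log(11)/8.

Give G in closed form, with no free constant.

Recover the given G'(w) by differentiating a candidate G(w); any mismatch rules it out.
A general antiderivative is -5*w**2*log(2*w**2 + 3)/4 + 5*w**2/4 - 15*log(2*w**2 + 3)/8 + C.
The condition gives C = 5 - 55*log(11)/8 - (5 - 55*log(11)/8) = 0.
So G(w) = -5*(2*w**2*log(2*w**2 + 3) - 2*w**2 + 3*log(2*w**2 + 3))/8.
Check: d/dw[-5*(2*w**2*log(2*w**2 + 3) - 2*w**2 + 3*log(2*w**2 + 3))/8] = -5*w*log(2*w**2 + 3)/2 = G'(w).

G(w) = -5*(2*w**2*log(2*w**2 + 3) - 2*w**2 + 3*log(2*w**2 + 3))/8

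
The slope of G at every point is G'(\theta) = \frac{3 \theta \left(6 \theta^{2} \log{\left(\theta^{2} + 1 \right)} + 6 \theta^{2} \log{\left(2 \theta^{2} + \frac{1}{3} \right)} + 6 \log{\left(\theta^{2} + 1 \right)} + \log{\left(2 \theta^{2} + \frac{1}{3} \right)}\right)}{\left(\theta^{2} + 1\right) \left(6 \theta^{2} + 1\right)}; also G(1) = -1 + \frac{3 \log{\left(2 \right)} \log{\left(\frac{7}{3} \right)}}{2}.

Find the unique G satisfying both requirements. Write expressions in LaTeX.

G'(\theta) has the shape u'v + uv' for u = \frac{3 \log{\left(\theta^{2} + 1 \right)}}{2} and v = \log{\left(2 \theta^{2} + \frac{1}{3} \right)} — it is the derivative of the product u*v.
A general antiderivative is \frac{3 \log{\left(\theta^{2} + 1 \right)} \log{\left(2 \theta^{2} + \frac{1}{3} \right)}}{2} + C.
The condition gives C = -1 + \frac{3 \log{\left(2 \right)} \log{\left(\frac{7}{3} \right)}}{2} - (\frac{3 \log{\left(2 \right)} \log{\left(\frac{7}{3} \right)}}{2}) = -1.
So G(\theta) = \frac{3 \log{\left(\theta^{2} + 1 \right)} \log{\left(2 \theta^{2} + \frac{1}{3} \right)} - 2}{2}.
Check: d/d\theta[\frac{3 \log{\left(\theta^{2} + 1 \right)} \log{\left(2 \theta^{2} + \frac{1}{3} \right)} - 2}{2}] = \frac{18 \theta^{3} \log{\left(\theta^{2} + 1 \right)} + 18 \theta^{3} \log{\left(2 \theta^{2} + \frac{1}{3} \right)} + 18 \theta \log{\left(\theta^{2} + 1 \right)} + 3 \theta \log{\left(2 \theta^{2} + \frac{1}{3} \right)}}{6 \theta^{4} + 7 \theta^{2} + 1}, which equals G'(\theta).

G(\theta) = \frac{3 \log{\left(\theta^{2} + 1 \right)} \log{\left(2 \theta^{2} + \frac{1}{3} \right)} - 2}{2}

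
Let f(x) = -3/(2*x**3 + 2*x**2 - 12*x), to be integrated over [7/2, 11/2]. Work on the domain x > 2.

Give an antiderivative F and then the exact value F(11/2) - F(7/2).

Factor the denominator (2*x*(x - 2)*(x + 3)) and decompose: f = -1/(10*(x + 3)) - 3/(20*(x - 2)) + 1/(4*x); each piece integrates to a log, atan, or power term.
F(x) = (5*log(x) - 3*log(x - 2) - 2*log(x + 3))/20 is an antiderivative of f.
Check: d/dx[(5*log(x) - 3*log(x - 2) - 2*log(x + 3))/20] = -3/(2*x**3 + 2*x**2 - 12*x) = f(x).
F(11/2) = -log(17/2)/10 - 3*log(7/2)/20 + log(11/2)/4; F(7/2) = -log(13/2)/10 - 3*log(3/2)/20 + log(7/2)/4.
Integral = F(11/2) - F(7/2) = -2*log(7/2)/5 - log(17/2)/10 + 3*log(3/2)/20 + log(13/2)/10 + log(11/2)/4.

Antiderivative: F(x) = (5*log(x) - 3*log(x - 2) - 2*log(x + 3))/20; value = -2*log(7/2)/5 - log(17/2)/10 + 3*log(3/2)/20 + log(13/2)/10 + log(11/2)/4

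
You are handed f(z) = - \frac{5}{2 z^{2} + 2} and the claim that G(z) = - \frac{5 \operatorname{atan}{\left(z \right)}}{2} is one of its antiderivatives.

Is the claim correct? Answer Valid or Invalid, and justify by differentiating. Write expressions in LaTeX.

Valid - differentiating G returns exactly f.

d/dz[G] = - \frac{5}{2 z^{2} + 2}
This equals f(z) exactly, so the claim holds.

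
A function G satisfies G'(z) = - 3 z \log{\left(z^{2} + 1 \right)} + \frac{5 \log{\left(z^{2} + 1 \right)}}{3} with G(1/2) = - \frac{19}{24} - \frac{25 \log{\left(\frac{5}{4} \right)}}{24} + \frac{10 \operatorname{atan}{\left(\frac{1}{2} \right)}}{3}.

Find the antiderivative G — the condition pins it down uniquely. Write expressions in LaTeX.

G(z) = - \frac{3 z^{2} \log{\left(z^{2} + 1 \right)}}{2} + \frac{3 z^{2}}{2} + \frac{5 z \log{\left(z^{2} + 1 \right)}}{3} - \frac{10 z}{3} - \frac{3 \log{\left(z^{2} + 1 \right)}}{2} + \frac{10 \operatorname{atan}{\left(z \right)}}{3} + \frac{1}{2}

Integrate term by term and add the pieces.
A general antiderivative is \frac{3 z^{2}}{2} - \frac{10 z}{3} + \left(- \frac{3 z^{2}}{2} + \frac{5 z}{3}\right) \log{\left(z^{2} + 1 \right)} - \frac{3 \log{\left(z^{2} + 1 \right)}}{2} + \frac{10 \operatorname{atan}{\left(z \right)}}{3} + C.
The condition gives C = - \frac{19}{24} - \frac{25 \log{\left(\frac{5}{4} \right)}}{24} + \frac{10 \operatorname{atan}{\left(\frac{1}{2} \right)}}{3} - (- \frac{31}{24} - \frac{25 \log{\left(\frac{5}{4} \right)}}{24} + \frac{10 \operatorname{atan}{\left(\frac{1}{2} \right)}}{3}) = \frac{1}{2}.
So G(z) = - \frac{3 z^{2} \log{\left(z^{2} + 1 \right)}}{2} + \frac{3 z^{2}}{2} + \frac{5 z \log{\left(z^{2} + 1 \right)}}{3} - \frac{10 z}{3} - \frac{3 \log{\left(z^{2} + 1 \right)}}{2} + \frac{10 \operatorname{atan}{\left(z \right)}}{3} + \frac{1}{2}.
Check: d/dz[- \frac{3 z^{2} \log{\left(z^{2} + 1 \right)}}{2} + \frac{3 z^{2}}{2} + \frac{5 z \log{\left(z^{2} + 1 \right)}}{3} - \frac{10 z}{3} - \frac{3 \log{\left(z^{2} + 1 \right)}}{2} + \frac{10 \operatorname{atan}{\left(z \right)}}{3} + \frac{1}{2}] = - 3 z \log{\left(z^{2} + 1 \right)} + \frac{5 \log{\left(z^{2} + 1 \right)}}{3} = G'(z).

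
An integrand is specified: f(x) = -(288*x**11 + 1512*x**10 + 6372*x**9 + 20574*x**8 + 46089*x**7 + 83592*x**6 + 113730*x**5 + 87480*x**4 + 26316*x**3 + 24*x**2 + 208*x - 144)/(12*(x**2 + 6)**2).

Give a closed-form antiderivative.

An antiderivative is F(x) = -3*x**8 - 18*x**7 - 81*x**6/2 - 81*x**5/2 - 243*x**4/16 - x**2/4 + 2*x/(x**2 + 6) - 1/(3*x**2 + 18).

Any candidate F(x) must reproduce f(x) exactly when differentiated.
Check: d/dx[-3*x**8 - 18*x**7 - 81*x**6/2 - 81*x**5/2 - 243*x**4/16 - x**2/4 + 2*x/(x**2 + 6) - 1/(3*x**2 + 18)] = (-288*x**11 - 1512*x**10 - 6372*x**9 - 20574*x**8 - 46089*x**7 - 83592*x**6 - 113730*x**5 - 87480*x**4 - 26316*x**3 - 24*x**2 - 208*x + 144)/(12*x**4 + 144*x**2 + 432), which equals f(x).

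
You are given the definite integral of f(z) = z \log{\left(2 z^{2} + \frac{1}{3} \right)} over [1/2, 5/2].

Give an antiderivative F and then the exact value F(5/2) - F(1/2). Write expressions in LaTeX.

A candidate is checked by its d/dz: the result must match f(z).
F(z) = \frac{z^{2} \log{\left(2 z^{2} + \frac{1}{3} \right)}}{2} - \frac{z^{2}}{2} + \frac{\log{\left(6 z^{2} + 1 \right)}}{12} is an antiderivative of f.
Check: d/dz[\frac{z^{2} \log{\left(2 z^{2} + \frac{1}{3} \right)}}{2} - \frac{z^{2}}{2} + \frac{\log{\left(6 z^{2} + 1 \right)}}{12}] = z \log{\left(2 z^{2} + \frac{1}{3} \right)} = f(z).
F(5/2) = - \frac{25}{8} + \frac{\log{\left(\frac{77}{2} \right)}}{12} + \frac{25 \log{\left(\frac{77}{6} \right)}}{8}; F(1/2) = - \frac{1}{8} + \frac{\log{\left(\frac{5}{6} \right)}}{8} + \frac{\log{\left(\frac{5}{2} \right)}}{12}.
Integral = F(5/2) - F(1/2) = -3 - \frac{\log{\left(\frac{5}{2} \right)}}{12} - \frac{\log{\left(\frac{5}{6} \right)}}{8} + \frac{\log{\left(\frac{77}{2} \right)}}{12} + \frac{25 \log{\left(\frac{77}{6} \right)}}{8}.

Antiderivative: F(z) = \frac{z^{2} \log{\left(2 z^{2} + \frac{1}{3} \right)}}{2} - \frac{z^{2}}{2} + \frac{\log{\left(6 z^{2} + 1 \right)}}{12}; value = -3 - \frac{\log{\left(\frac{5}{2} \right)}}{12} - \frac{\log{\left(\frac{5}{6} \right)}}{8} + \frac{\log{\left(\frac{77}{2} \right)}}{12} + \frac{25 \log{\left(\frac{77}{6} \right)}}{8}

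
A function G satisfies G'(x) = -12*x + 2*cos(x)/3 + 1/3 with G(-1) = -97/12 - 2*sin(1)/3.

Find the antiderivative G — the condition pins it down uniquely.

The integrand splits into summands that can be handled one at a time.
A general antiderivative is -6*x**2 + x/3 + 2*sin(x)/3 - 3/4 + C.
The condition gives C = -97/12 - 2*sin(1)/3 - (-85/12 - 2*sin(1)/3) = -1.
So G(x) = -6*x**2 + x/3 + 2*sin(x)/3 - 7/4.
Check: d/dx[-6*x**2 + x/3 + 2*sin(x)/3 - 7/4] = -12*x + 2*cos(x)/3 + 1/3 = G'(x).

G(x) = -6*x**2 + x/3 + 2*sin(x)/3 - 7/4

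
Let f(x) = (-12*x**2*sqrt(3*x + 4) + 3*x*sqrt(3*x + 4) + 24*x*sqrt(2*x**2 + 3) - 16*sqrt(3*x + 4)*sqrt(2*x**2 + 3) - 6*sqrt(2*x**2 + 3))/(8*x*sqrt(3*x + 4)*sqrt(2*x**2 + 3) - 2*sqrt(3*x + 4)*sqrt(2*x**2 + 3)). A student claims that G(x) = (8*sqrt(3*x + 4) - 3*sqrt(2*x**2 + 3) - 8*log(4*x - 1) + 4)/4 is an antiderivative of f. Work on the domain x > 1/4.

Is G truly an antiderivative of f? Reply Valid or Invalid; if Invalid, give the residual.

d/dx[G] = (-12*x**2*sqrt(3*x + 4) + 3*x*sqrt(3*x + 4) + 24*x*sqrt(2*x**2 + 3) - 16*sqrt(3*x + 4)*sqrt(2*x**2 + 3) - 6*sqrt(2*x**2 + 3))/(8*x*sqrt(3*x + 4)*sqrt(2*x**2 + 3) - 2*sqrt(3*x + 4)*sqrt(2*x**2 + 3))
This equals f(x) exactly, so the claim holds.

Valid: G'(x) = f(x).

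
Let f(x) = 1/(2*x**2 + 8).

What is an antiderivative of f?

A candidate is checked by its d/dx: the result must match f(x).
Check: d/dx[atan(x/2)/4] = 1/(2*x**2 + 8) = f(x).

An antiderivative is F(x) = atan(x/2)/4.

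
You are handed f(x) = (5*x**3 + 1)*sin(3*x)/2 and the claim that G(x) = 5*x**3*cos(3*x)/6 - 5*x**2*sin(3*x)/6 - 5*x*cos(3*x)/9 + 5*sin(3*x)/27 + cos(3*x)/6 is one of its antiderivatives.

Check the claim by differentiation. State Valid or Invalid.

d/dx[G] = -5*x**3*sin(3*x)/2 - sin(3*x)/2
d/dx[G] - f(x) = -5*x**3*sin(3*x) - sin(3*x) != 0.

Invalid: d/dx[G] - f = -5*x**3*sin(3*x) - sin(3*x), which is not 0.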